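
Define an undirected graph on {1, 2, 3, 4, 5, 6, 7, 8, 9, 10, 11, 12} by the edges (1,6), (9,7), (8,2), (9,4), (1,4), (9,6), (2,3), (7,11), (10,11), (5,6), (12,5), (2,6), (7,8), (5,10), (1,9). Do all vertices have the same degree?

No

Degrees: 1:3, 2:3, 3:1, 4:2, 5:3, 6:4, 7:3, 8:2, 9:4, 10:2, 11:2, 12:1
Degrees are not all equal (e.g. deg(3)=1 but deg(6)=4); not regular.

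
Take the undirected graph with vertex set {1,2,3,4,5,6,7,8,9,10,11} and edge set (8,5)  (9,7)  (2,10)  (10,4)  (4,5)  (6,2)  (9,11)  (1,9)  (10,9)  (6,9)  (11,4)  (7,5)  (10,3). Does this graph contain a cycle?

Yes

The graph has 11 vertices, 13 edges, and 1 connected component.
One cycle is 9-10-4-5-7-9.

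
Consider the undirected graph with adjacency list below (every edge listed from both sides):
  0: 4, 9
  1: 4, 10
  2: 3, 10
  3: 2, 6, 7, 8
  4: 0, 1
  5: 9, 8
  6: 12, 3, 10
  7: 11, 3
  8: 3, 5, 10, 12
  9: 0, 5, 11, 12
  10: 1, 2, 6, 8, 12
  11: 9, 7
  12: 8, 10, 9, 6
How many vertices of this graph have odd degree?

2

Degrees: 0:2, 1:2, 2:2, 3:4, 4:2, 5:2, 6:3, 7:2, 8:4, 9:4, 10:5, 11:2, 12:4
Odd-degree vertices: 6, 10.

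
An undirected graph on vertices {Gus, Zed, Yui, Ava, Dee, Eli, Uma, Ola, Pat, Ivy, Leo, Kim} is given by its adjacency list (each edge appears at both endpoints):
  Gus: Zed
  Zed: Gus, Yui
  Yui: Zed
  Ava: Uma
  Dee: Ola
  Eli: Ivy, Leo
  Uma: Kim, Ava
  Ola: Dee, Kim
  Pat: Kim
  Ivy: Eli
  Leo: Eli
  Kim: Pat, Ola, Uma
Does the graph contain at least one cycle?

No

|V| = 12, |E| = 9, number of components = 3.
Since 9 = 12 - 3, the graph is a forest and contains no cycle.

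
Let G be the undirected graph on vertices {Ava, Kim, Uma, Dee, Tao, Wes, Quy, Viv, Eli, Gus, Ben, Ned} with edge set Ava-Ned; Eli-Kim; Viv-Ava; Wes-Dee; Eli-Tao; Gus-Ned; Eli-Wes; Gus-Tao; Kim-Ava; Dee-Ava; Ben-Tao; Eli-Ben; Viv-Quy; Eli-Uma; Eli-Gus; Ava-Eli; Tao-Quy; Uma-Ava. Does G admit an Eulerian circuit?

Degrees: Ava:6, Kim:2, Uma:2, Dee:2, Tao:4, Wes:2, Quy:2, Viv:2, Eli:7, Gus:3, Ben:2, Ned:2
Eli, Gus have odd degree; an Eulerian circuit needs every degree to be even, so none exists.

No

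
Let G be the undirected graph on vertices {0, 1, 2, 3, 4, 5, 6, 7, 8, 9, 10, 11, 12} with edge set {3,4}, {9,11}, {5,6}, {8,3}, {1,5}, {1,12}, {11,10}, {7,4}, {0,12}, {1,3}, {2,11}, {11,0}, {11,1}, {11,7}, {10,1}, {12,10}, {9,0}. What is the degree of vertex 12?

3

Neighbors of 12: 0, 1, 10.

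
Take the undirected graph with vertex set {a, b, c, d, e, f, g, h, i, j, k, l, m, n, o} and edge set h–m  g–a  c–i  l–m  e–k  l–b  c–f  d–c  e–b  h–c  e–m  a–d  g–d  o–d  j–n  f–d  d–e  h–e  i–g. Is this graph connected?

Component: {j, n}
Component: {a, b, c, d, e, f, g, h, i, k, l, m, o}
There are 2 separate components, so the graph is not connected.

No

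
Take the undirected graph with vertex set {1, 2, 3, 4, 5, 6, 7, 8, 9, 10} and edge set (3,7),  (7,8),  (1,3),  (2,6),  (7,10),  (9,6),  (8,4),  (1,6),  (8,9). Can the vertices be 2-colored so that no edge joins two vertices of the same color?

Yes

Partition the vertices as {3, 5, 6, 8, 10} vs {1, 2, 4, 7, 9}. Each listed edge has one endpoint in each part, so the graph is bipartite.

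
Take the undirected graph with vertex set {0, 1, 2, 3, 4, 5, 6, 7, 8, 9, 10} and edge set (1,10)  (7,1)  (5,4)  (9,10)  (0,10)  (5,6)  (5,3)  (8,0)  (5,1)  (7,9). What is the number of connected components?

Component: {2}
Component: {0, 1, 3, 4, 5, 6, 7, 8, 9, 10}

2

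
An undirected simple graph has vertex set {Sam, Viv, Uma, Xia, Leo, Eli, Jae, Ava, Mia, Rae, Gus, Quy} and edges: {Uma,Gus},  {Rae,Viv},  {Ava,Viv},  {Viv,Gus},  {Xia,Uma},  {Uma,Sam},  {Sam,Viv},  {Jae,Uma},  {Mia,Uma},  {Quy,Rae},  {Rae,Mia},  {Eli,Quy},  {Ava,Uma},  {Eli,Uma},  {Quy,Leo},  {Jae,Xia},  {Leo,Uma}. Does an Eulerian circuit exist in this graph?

Degrees: Sam:2, Viv:4, Uma:8, Xia:2, Leo:2, Eli:2, Jae:2, Ava:2, Mia:2, Rae:3, Gus:2, Quy:3
Rae, Quy have odd degree; an Eulerian circuit needs every degree to be even, so none exists.

No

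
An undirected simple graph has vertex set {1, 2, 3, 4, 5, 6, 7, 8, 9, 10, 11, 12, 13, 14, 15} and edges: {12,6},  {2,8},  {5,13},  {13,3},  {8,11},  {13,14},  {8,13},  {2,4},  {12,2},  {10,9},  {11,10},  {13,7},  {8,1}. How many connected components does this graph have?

2

Component: {15}
Component: {1, 2, 3, 4, 5, 6, 7, 8, 9, 10, 11, 12, 13, 14}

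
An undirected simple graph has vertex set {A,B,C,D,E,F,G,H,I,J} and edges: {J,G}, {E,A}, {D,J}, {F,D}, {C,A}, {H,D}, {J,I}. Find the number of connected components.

3

Component: {B}
Component: {A, C, E}
Component: {D, F, G, H, I, J}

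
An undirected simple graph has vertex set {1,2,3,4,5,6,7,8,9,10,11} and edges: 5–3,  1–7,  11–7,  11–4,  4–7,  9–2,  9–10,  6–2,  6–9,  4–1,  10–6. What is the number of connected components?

Component: {8}
Component: {3, 5}
Component: {1, 4, 7, 11}
Component: {2, 6, 9, 10}

4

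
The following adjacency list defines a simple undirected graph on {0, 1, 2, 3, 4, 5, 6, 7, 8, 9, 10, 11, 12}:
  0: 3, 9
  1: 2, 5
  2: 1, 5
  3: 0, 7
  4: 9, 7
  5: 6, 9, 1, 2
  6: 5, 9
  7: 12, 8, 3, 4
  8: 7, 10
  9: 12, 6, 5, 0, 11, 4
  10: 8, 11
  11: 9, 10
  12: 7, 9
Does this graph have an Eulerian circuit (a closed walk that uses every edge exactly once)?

Yes

Degrees: 0:2, 1:2, 2:2, 3:2, 4:2, 5:4, 6:2, 7:4, 8:2, 9:6, 10:2, 11:2, 12:2
Every vertex has even degree and the edges form a single connected piece, so an Eulerian circuit exists.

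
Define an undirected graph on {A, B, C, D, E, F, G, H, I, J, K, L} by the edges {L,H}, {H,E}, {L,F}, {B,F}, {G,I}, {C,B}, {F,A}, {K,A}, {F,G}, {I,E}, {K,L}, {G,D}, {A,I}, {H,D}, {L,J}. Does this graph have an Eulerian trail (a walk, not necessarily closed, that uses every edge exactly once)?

Degrees: A:3, B:2, C:1, D:2, E:2, F:4, G:3, H:3, I:3, J:1, K:2, L:4
Odd-degree vertices: A, C, G, H, I, J (6 total).
An Eulerian trail requires 0 or 2 odd-degree vertices; here there are 6.

No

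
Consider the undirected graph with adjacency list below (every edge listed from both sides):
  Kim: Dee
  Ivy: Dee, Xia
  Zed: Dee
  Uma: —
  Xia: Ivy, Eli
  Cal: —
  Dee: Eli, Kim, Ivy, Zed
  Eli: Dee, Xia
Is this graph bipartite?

Yes

Color {Uma, Xia, Cal, Dee} black and {Kim, Ivy, Zed, Eli} white. No edge joins two same-colored vertices, so the graph is bipartite.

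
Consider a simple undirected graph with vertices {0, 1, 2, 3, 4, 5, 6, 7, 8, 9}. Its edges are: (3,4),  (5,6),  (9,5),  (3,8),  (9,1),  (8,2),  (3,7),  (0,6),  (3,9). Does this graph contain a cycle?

No

|V| = 10, |E| = 9, number of components = 1.
Since 9 = 10 - 1, the graph is a forest and contains no cycle.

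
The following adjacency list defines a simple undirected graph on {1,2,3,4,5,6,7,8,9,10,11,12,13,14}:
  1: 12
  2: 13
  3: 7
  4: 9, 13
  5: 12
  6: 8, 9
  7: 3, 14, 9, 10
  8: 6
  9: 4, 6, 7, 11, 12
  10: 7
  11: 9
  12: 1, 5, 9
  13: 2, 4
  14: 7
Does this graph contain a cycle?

|V| = 14, |E| = 13, number of components = 1.
Since 13 = 14 - 1, the graph is a forest and contains no cycle.

No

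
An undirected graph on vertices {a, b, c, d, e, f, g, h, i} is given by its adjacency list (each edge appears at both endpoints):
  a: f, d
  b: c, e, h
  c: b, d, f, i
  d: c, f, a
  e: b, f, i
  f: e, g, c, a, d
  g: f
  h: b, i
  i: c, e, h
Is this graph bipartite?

No

The cycle d-f-c-d has length 3, which is odd, so the graph is not bipartite.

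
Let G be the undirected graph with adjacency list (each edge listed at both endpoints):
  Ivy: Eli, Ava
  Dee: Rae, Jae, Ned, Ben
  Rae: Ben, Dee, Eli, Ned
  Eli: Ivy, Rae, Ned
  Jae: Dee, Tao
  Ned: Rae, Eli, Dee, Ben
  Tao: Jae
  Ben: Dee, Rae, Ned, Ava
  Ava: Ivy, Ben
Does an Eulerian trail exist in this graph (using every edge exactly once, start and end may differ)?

Degrees: Ivy:2, Dee:4, Rae:4, Eli:3, Jae:2, Ned:4, Tao:1, Ben:4, Ava:2
Odd-degree vertices: Eli, Tao (2 total).
The non-isolated vertices are connected and exactly 2 have odd degree, so an Eulerian trail exists (from Eli to Tao).

Yes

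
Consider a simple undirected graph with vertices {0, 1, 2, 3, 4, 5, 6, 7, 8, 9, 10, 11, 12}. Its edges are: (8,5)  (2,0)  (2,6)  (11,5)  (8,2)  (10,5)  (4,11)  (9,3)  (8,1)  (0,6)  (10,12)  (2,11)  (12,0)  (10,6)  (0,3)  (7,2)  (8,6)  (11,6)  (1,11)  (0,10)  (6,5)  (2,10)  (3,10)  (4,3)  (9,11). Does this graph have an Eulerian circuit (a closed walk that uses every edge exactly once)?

No

Degrees: 0:5, 1:2, 2:6, 3:4, 4:2, 5:4, 6:6, 7:1, 8:4, 9:2, 10:6, 11:6, 12:2
0, 7 have odd degree; an Eulerian circuit needs every degree to be even, so none exists.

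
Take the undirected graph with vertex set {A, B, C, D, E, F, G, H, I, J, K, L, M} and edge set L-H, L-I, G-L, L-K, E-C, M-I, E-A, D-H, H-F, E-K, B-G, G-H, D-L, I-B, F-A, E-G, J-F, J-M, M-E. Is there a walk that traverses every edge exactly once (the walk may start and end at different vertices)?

No

Degrees: A:2, B:2, C:1, D:2, E:5, F:3, G:4, H:4, I:3, J:2, K:2, L:5, M:3
Odd-degree vertices: C, E, F, I, L, M (6 total).
An Eulerian trail requires 0 or 2 odd-degree vertices; here there are 6.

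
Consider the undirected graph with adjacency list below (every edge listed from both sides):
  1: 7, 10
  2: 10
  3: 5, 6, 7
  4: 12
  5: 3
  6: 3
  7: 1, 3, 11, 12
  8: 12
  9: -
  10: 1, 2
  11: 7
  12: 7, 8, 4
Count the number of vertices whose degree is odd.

Degrees: 1:2, 2:1, 3:3, 4:1, 5:1, 6:1, 7:4, 8:1, 9:0, 10:2, 11:1, 12:3
Odd-degree vertices: 2, 3, 4, 5, 6, 8, 11, 12.

8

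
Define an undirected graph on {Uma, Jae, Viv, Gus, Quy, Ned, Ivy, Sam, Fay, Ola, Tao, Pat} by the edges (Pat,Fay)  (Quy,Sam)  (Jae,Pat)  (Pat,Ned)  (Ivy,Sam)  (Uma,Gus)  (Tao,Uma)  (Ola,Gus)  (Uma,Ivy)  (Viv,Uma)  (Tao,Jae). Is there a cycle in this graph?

The graph has 12 vertices, 11 edges, and 1 connected component.
A forest on 12 vertices with 1 component has exactly 11 edges, which matches — so no cycle.

No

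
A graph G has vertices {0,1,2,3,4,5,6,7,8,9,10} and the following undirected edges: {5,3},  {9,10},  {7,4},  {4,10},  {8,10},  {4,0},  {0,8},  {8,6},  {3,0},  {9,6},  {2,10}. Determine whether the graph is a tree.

|V| = 11, |E| = 11.
It is not connected, so it is not a tree.

No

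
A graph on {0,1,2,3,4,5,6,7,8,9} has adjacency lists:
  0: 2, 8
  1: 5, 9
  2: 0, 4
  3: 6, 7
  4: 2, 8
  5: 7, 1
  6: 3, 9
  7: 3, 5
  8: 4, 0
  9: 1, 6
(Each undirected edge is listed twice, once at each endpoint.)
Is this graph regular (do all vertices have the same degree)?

Degrees: 0:2, 1:2, 2:2, 3:2, 4:2, 5:2, 6:2, 7:2, 8:2, 9:2
All degrees equal 2; the graph is regular.

Yes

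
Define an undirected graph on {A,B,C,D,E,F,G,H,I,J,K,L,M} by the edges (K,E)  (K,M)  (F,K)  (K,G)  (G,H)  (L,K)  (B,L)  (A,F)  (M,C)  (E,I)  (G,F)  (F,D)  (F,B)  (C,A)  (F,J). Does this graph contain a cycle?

Yes

The graph has 13 vertices, 15 edges, and 1 connected component.
One cycle is F-G-K-F.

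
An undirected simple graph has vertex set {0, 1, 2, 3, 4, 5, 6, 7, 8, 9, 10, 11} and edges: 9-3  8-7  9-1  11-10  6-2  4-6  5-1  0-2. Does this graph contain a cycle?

|V| = 12, |E| = 8, number of components = 4.
Since 8 = 12 - 4, the graph is a forest and contains no cycle.

No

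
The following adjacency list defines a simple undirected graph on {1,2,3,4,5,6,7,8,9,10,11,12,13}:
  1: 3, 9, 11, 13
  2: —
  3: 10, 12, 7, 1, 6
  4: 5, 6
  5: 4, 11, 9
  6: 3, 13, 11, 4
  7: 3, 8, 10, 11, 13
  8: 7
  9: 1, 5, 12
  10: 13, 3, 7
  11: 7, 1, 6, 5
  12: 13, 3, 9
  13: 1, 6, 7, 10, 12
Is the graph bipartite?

7-10-13-7 is an odd cycle (length 3), and a bipartite graph can contain only even cycles.

No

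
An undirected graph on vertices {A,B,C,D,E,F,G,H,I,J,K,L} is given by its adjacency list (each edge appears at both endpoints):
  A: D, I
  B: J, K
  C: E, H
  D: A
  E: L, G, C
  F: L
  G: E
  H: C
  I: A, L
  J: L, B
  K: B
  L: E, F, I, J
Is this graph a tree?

Yes

The graph has 12 vertices and 11 edges.
It is connected with exactly 11 edges, hence acyclic — it is a tree.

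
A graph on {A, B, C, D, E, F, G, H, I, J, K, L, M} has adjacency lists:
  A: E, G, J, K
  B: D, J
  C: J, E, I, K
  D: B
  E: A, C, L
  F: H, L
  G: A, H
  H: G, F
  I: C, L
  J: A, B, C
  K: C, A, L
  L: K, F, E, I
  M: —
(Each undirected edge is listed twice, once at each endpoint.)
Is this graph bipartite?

Yes

A valid 2-coloring puts {D, E, F, G, I, J, K, M} on one side and {A, B, C, H, L} on the other; every edge crosses between the two sides.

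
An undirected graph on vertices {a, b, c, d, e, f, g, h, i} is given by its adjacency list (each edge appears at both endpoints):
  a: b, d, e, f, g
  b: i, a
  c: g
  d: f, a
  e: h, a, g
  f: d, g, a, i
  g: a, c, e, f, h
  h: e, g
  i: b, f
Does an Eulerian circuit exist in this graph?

No

Degrees: a:5, b:2, c:1, d:2, e:3, f:4, g:5, h:2, i:2
Vertices with odd degree: a, c, e, g. An Eulerian circuit requires all degrees even.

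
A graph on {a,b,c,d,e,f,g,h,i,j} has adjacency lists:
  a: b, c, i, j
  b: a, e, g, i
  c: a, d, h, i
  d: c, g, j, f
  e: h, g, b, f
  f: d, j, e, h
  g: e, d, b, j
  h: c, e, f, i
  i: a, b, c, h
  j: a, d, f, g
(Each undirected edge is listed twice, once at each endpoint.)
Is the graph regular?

Yes

Degrees: a:4, b:4, c:4, d:4, e:4, f:4, g:4, h:4, i:4, j:4
Every vertex has degree 4, so the graph is 4-regular.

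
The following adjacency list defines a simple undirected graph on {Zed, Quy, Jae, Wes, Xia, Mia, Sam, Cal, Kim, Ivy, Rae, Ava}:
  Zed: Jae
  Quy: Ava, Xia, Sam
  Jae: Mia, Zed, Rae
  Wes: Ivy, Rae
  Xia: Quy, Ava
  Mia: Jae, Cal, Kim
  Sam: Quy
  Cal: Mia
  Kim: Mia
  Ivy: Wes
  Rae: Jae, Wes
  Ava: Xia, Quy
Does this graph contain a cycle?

|V| = 12, |E| = 11, number of components = 2.
One cycle is Quy-Xia-Ava-Quy.

Yes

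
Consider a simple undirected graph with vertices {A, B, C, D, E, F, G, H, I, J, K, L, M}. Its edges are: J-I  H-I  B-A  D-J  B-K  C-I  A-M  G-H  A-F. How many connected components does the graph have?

4

Component: {E}
Component: {L}
Component: {A, B, F, K, M}
Component: {C, D, G, H, I, J}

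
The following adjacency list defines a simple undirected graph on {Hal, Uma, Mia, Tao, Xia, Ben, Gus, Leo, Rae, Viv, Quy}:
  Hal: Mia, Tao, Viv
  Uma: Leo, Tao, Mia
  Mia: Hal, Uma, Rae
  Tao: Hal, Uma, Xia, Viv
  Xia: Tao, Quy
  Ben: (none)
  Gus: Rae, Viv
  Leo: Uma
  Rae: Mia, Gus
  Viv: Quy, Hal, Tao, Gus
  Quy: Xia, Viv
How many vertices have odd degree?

Degrees: Hal:3, Uma:3, Mia:3, Tao:4, Xia:2, Ben:0, Gus:2, Leo:1, Rae:2, Viv:4, Quy:2
Odd-degree vertices: Hal, Uma, Mia, Leo.

4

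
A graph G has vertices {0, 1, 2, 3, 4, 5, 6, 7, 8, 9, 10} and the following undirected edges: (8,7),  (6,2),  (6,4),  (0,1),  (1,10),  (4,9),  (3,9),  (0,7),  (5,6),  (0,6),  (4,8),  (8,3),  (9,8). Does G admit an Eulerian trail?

Degrees: 0:3, 1:2, 2:1, 3:2, 4:3, 5:1, 6:4, 7:2, 8:4, 9:3, 10:1
Odd-degree vertices: 0, 2, 4, 5, 9, 10 (6 total).
An Eulerian trail requires 0 or 2 odd-degree vertices; here there are 6.

No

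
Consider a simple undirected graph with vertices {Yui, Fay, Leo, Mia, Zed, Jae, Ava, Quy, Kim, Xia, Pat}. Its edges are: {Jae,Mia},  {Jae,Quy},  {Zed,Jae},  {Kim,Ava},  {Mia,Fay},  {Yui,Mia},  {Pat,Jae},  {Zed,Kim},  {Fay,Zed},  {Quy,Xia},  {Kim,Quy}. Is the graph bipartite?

Yes

A valid 2-coloring puts {Leo, Mia, Zed, Ava, Quy, Pat} on one side and {Yui, Fay, Jae, Kim, Xia} on the other; every edge crosses between the two sides.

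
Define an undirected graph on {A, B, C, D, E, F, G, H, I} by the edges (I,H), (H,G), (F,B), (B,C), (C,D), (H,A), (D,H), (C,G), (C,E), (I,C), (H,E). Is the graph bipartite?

Color {C, F, H} black and {A, B, D, E, G, I} white. No edge joins two same-colored vertices, so the graph is bipartite.

Yes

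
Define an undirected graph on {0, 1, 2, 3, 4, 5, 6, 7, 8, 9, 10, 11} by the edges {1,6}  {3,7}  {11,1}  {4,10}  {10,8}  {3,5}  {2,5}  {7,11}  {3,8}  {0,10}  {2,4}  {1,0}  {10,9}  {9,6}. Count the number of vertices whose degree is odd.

Degrees: 0:2, 1:3, 2:2, 3:3, 4:2, 5:2, 6:2, 7:2, 8:2, 9:2, 10:4, 11:2
Odd-degree vertices: 1, 3.

2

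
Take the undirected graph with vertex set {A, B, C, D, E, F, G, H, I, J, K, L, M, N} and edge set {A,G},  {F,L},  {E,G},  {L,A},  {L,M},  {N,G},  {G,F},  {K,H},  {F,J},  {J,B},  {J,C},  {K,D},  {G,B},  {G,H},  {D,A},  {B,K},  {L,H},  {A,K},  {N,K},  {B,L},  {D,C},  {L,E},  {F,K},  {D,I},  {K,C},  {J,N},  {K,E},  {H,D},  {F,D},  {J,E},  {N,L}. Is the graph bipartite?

No

K-D-H-K is an odd cycle (length 3), and a bipartite graph can contain only even cycles.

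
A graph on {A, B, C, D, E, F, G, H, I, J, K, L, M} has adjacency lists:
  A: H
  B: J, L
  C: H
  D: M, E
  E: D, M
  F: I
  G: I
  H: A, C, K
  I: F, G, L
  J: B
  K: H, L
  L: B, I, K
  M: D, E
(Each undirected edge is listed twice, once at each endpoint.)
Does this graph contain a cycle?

Yes

|V| = 13, |E| = 12, number of components = 2.
One cycle is D-E-M-D.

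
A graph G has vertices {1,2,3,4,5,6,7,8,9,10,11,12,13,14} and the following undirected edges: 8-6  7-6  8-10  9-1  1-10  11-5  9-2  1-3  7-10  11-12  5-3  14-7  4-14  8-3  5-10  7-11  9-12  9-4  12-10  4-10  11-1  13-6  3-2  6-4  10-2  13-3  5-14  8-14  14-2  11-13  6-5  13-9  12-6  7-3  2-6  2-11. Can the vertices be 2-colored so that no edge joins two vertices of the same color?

Partition the vertices as {3, 6, 9, 10, 11, 14} vs {1, 2, 4, 5, 7, 8, 12, 13}. Each listed edge has one endpoint in each part, so the graph is bipartite.

Yes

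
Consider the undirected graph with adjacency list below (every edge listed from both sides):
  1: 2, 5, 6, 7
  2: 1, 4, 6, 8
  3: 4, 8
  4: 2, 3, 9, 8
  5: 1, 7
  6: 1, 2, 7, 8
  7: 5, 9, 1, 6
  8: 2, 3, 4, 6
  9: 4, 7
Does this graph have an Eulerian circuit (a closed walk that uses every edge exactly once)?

Degrees: 1:4, 2:4, 3:2, 4:4, 5:2, 6:4, 7:4, 8:4, 9:2
Every vertex has even degree and the edges form a single connected piece, so an Eulerian circuit exists.

Yes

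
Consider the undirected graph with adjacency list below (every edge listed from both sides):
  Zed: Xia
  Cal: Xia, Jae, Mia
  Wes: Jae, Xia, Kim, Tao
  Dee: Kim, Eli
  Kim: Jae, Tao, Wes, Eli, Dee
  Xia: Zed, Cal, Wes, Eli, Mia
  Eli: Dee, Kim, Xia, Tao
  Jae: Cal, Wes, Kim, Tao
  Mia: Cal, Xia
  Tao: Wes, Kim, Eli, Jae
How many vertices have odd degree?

Degrees: Zed:1, Cal:3, Wes:4, Dee:2, Kim:5, Xia:5, Eli:4, Jae:4, Mia:2, Tao:4
Odd-degree vertices: Zed, Cal, Kim, Xia.

4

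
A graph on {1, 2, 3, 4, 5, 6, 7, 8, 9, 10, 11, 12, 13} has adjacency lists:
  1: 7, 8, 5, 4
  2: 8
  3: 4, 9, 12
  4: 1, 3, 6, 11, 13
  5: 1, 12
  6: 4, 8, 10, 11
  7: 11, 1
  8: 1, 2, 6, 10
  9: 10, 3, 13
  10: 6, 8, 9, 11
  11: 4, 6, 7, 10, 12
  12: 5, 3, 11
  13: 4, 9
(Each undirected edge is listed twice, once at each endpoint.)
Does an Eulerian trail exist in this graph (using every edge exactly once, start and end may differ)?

Degrees: 1:4, 2:1, 3:3, 4:5, 5:2, 6:4, 7:2, 8:4, 9:3, 10:4, 11:5, 12:3, 13:2
Odd-degree vertices: 2, 3, 4, 9, 11, 12 (6 total).
An Eulerian trail requires 0 or 2 odd-degree vertices; here there are 6.

No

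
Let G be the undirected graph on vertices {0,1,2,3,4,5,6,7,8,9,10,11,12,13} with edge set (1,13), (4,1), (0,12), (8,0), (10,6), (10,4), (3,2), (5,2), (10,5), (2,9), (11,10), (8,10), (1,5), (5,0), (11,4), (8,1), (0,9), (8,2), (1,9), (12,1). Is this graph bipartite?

4-11-10-4 is an odd cycle (length 3), and a bipartite graph can contain only even cycles.

No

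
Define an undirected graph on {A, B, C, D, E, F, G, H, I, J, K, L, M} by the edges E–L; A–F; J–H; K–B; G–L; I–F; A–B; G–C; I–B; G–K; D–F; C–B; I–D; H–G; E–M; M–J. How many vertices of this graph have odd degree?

2

Degrees: A:2, B:4, C:2, D:2, E:2, F:3, G:4, H:2, I:3, J:2, K:2, L:2, M:2
Odd-degree vertices: F, I.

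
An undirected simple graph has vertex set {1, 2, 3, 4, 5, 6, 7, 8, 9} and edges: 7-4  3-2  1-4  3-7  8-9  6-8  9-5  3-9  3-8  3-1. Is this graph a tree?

|V| = 9, |E| = 10.
A tree on 9 vertices has exactly 8 edges; this graph has 10, so it contains a cycle and is not a tree.

No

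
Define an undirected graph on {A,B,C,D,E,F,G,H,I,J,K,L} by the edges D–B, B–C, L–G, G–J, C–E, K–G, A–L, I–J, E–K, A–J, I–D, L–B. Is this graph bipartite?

Yes

A valid 2-coloring puts {C, D, F, H, J, K, L} on one side and {A, B, E, G, I} on the other; every edge crosses between the two sides.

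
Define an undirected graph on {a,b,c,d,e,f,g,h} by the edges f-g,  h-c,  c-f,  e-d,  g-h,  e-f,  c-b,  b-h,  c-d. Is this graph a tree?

No

The graph has 8 vertices and 9 edges.
It splits into 2 components, so it cannot be a tree.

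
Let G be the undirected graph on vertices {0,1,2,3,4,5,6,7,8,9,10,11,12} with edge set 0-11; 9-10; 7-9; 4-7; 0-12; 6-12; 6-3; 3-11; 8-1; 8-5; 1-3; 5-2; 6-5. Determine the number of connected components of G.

Component: {4, 7, 9, 10}
Component: {0, 1, 2, 3, 5, 6, 8, 11, 12}

2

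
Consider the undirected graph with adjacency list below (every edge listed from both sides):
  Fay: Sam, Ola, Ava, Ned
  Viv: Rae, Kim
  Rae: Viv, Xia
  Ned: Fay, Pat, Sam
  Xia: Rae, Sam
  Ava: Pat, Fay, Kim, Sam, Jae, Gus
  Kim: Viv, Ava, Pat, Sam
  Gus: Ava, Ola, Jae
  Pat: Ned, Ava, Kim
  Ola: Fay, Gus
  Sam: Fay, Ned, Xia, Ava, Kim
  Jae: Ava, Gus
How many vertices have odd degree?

Degrees: Fay:4, Viv:2, Rae:2, Ned:3, Xia:2, Ava:6, Kim:4, Gus:3, Pat:3, Ola:2, Sam:5, Jae:2
Odd-degree vertices: Ned, Gus, Pat, Sam.

4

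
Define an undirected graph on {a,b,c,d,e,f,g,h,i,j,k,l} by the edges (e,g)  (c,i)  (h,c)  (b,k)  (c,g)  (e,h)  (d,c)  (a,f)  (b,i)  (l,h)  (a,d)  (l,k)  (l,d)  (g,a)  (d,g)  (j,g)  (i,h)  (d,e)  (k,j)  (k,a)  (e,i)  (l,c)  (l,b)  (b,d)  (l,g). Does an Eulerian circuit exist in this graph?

Degrees: a:4, b:4, c:5, d:6, e:4, f:1, g:6, h:4, i:4, j:2, k:4, l:6
c, f have odd degree; an Eulerian circuit needs every degree to be even, so none exists.

No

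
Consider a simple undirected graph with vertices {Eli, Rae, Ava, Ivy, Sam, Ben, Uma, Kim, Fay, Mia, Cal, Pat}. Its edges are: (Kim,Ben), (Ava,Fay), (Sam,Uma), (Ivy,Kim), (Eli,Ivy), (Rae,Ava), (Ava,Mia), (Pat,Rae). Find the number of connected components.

Component: {Cal}
Component: {Sam, Uma}
Component: {Eli, Ivy, Ben, Kim}
Component: {Rae, Ava, Fay, Mia, Pat}

4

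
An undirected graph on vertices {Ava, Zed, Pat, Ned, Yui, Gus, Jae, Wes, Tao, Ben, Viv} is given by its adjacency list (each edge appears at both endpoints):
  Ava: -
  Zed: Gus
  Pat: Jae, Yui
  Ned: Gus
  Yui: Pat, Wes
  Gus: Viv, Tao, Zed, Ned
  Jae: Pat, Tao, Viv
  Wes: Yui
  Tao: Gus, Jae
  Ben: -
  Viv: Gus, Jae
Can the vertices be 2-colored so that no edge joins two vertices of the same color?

Partition the vertices as {Ava, Yui, Gus, Jae, Ben} vs {Zed, Pat, Ned, Wes, Tao, Viv}. Each listed edge has one endpoint in each part, so the graph is bipartite.

Yes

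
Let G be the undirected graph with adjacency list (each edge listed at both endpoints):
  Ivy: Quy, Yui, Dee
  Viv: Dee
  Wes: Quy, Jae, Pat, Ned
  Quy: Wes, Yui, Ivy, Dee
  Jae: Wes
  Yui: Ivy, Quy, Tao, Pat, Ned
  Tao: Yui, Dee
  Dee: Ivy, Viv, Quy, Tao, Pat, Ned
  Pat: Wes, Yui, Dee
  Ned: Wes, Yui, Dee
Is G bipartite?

No

The cycle Yui-Ivy-Quy-Yui has length 3, which is odd, so the graph is not bipartite.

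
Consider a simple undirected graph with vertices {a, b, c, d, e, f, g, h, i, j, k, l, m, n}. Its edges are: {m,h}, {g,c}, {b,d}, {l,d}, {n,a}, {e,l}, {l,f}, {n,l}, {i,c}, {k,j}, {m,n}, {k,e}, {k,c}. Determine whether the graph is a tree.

Yes

The graph has 14 vertices and 13 edges.
Connected and |E| = |V| - 1, which characterizes a tree.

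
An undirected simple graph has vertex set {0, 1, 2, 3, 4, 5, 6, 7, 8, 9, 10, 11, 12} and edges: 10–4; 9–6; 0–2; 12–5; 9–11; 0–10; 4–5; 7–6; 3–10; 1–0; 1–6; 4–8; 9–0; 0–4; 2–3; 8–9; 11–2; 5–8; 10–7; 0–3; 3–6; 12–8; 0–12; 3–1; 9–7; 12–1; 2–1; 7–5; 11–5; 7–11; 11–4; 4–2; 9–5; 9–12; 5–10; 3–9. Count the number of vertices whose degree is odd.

Degrees: 0:7, 1:5, 2:5, 3:6, 4:6, 5:7, 6:4, 7:5, 8:4, 9:8, 10:5, 11:5, 12:5
Odd-degree vertices: 0, 1, 2, 5, 7, 10, 11, 12.

8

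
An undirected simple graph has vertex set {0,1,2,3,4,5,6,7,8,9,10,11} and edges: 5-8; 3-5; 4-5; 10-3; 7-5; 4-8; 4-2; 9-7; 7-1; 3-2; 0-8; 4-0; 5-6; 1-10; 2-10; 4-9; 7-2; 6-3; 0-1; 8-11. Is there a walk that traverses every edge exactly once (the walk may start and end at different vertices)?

No

Degrees: 0:3, 1:3, 2:4, 3:4, 4:5, 5:5, 6:2, 7:4, 8:4, 9:2, 10:3, 11:1
Odd-degree vertices: 0, 1, 4, 5, 10, 11 (6 total).
An Eulerian trail requires 0 or 2 odd-degree vertices; here there are 6.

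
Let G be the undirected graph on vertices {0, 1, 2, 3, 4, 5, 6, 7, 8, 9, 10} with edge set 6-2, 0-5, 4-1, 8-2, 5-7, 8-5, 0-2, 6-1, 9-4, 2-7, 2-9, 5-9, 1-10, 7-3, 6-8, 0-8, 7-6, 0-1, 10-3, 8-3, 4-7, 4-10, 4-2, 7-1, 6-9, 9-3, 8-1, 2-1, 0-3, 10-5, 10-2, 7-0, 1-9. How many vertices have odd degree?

6

Degrees: 0:6, 1:8, 2:8, 3:5, 4:5, 5:5, 6:5, 7:7, 8:6, 9:6, 10:5
Odd-degree vertices: 3, 4, 5, 6, 7, 10.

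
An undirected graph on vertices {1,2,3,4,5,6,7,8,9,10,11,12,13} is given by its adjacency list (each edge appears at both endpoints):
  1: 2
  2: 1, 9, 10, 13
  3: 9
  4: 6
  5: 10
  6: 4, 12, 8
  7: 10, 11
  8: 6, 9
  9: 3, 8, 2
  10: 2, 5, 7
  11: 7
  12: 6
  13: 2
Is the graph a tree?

Yes

|V| = 13, |E| = 12.
Connected and |E| = |V| - 1, which characterizes a tree.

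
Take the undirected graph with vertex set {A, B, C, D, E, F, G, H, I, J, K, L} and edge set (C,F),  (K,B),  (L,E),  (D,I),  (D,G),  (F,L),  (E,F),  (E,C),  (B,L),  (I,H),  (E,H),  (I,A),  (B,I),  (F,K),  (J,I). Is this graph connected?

A breadth-first search from A visits A, I, J, H, B, D, E, K, L, G, F, C — all 12 vertices — so the graph is connected.

Yes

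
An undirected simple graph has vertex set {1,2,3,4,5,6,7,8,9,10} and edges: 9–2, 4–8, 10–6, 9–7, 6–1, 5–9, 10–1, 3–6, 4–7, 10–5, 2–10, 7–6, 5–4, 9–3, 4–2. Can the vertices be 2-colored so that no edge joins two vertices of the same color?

No

The cycle 1-6-10-1 has length 3, which is odd, so the graph is not bipartite.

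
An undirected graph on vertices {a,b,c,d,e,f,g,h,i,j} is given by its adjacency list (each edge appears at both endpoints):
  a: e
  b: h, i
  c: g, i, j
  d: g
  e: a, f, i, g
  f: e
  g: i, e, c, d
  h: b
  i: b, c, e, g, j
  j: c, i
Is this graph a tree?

No

The graph has 10 vertices and 12 edges.
Connected but with 12 > 9 edges, so it has a cycle and is not a tree.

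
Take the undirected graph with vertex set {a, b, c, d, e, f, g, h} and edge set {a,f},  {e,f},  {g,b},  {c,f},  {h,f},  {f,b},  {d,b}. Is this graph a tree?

|V| = 8, |E| = 7.
Connected and |E| = |V| - 1, which characterizes a tree.

Yes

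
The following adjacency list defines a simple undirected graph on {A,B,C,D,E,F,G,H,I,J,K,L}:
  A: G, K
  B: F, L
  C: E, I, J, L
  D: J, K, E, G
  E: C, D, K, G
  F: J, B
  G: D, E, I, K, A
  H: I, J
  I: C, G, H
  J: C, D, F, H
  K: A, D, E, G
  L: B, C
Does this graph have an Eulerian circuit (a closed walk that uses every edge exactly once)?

No

Degrees: A:2, B:2, C:4, D:4, E:4, F:2, G:5, H:2, I:3, J:4, K:4, L:2
G, I have odd degree; an Eulerian circuit needs every degree to be even, so none exists.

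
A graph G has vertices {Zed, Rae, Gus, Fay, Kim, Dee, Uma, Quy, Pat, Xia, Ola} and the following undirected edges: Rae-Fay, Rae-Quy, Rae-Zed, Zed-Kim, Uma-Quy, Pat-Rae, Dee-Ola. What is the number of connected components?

Component: {Gus}
Component: {Xia}
Component: {Dee, Ola}
Component: {Zed, Rae, Fay, Kim, Uma, Quy, Pat}

4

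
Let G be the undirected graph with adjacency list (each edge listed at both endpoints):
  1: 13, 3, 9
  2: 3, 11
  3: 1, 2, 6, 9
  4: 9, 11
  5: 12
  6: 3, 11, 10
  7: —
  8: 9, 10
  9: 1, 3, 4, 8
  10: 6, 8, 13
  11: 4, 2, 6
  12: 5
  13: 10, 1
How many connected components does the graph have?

3

Component: {7}
Component: {5, 12}
Component: {1, 2, 3, 4, 6, 8, 9, 10, 11, 13}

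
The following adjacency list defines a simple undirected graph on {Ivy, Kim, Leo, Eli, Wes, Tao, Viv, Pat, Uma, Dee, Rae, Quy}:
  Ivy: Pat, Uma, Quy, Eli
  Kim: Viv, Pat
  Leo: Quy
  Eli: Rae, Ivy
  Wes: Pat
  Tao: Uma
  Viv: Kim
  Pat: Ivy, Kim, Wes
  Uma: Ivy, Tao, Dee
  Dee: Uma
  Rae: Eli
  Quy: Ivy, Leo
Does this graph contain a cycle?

The graph has 12 vertices, 11 edges, and 1 connected component.
A forest on 12 vertices with 1 component has exactly 11 edges, which matches — so no cycle.

No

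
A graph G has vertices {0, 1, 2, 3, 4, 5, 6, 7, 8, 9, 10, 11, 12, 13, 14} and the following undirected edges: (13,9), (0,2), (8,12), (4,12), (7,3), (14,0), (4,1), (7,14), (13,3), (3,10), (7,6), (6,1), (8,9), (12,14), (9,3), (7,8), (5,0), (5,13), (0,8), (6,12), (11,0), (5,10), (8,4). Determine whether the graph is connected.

A breadth-first search from 0 visits 0, 5, 8, 2, 11, 14, 10, 13, 7, 12, 9, 4, 3, 6, 1 — all 15 vertices — so the graph is connected.

Yes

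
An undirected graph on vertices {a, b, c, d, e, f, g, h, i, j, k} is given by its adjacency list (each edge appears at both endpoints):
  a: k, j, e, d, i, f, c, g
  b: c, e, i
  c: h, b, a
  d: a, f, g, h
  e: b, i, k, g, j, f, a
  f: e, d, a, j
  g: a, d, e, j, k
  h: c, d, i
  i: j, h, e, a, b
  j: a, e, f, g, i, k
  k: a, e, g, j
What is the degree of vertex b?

Neighbors of b: c, e, i.

3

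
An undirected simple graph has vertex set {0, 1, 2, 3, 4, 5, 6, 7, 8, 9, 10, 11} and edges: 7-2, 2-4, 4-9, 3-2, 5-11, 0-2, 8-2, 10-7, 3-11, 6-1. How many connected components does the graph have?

Component: {1, 6}
Component: {0, 2, 3, 4, 5, 7, 8, 9, 10, 11}

2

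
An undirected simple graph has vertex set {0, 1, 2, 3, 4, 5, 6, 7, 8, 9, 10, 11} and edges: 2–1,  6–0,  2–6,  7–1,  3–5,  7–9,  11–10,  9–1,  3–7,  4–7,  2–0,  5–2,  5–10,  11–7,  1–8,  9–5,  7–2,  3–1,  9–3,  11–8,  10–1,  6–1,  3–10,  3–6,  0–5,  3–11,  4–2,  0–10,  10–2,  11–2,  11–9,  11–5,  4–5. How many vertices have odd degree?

6

Degrees: 0:4, 1:7, 2:8, 3:7, 4:3, 5:7, 6:4, 7:6, 8:2, 9:5, 10:6, 11:7
Odd-degree vertices: 1, 3, 4, 5, 9, 11.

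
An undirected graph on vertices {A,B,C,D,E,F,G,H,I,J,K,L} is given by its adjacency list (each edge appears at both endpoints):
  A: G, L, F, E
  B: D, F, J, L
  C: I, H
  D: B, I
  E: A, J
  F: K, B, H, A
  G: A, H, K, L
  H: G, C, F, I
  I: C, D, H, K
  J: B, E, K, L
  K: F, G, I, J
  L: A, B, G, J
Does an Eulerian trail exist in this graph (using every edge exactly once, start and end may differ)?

Degrees: A:4, B:4, C:2, D:2, E:2, F:4, G:4, H:4, I:4, J:4, K:4, L:4
Odd-degree vertices: none (0 total).
The non-isolated vertices are connected and exactly 0 have odd degree, so an Eulerian trail exists.

Yes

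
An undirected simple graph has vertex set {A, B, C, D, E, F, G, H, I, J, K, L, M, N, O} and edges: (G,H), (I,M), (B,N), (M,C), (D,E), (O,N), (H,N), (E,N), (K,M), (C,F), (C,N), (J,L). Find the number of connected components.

3

Component: {A}
Component: {J, L}
Component: {B, C, D, E, F, G, H, I, K, M, N, O}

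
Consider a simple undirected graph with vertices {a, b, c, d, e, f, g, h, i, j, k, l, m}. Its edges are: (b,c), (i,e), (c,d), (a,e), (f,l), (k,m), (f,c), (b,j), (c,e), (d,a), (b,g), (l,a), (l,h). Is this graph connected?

No

Component: {k, m}
Component: {a, b, c, d, e, f, g, h, i, j, l}
There are 2 separate components, so the graph is not connected.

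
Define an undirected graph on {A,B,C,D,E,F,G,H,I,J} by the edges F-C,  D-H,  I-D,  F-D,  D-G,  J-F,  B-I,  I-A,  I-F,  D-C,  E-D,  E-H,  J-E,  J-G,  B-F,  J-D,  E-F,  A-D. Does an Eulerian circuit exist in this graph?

Degrees: A:2, B:2, C:2, D:8, E:4, F:6, G:2, H:2, I:4, J:4
All degrees are even and the non-isolated vertices are connected — an Eulerian circuit exists.

Yes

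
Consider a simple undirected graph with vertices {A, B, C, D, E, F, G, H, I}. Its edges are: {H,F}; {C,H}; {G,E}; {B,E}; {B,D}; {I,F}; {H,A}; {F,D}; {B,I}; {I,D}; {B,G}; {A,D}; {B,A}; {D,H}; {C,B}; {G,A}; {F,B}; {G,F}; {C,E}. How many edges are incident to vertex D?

5

Neighbors of D: A, B, F, H, I.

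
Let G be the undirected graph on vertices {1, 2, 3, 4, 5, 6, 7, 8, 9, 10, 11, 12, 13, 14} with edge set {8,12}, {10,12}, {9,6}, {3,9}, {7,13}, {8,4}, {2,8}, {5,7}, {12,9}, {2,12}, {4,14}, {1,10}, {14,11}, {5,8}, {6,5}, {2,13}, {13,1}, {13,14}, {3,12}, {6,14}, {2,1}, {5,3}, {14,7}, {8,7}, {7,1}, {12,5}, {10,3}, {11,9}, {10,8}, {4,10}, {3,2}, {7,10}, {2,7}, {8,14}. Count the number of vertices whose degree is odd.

6

Degrees: 1:4, 2:6, 3:5, 4:3, 5:5, 6:3, 7:7, 8:7, 9:4, 10:6, 11:2, 12:6, 13:4, 14:6
Odd-degree vertices: 3, 4, 5, 6, 7, 8.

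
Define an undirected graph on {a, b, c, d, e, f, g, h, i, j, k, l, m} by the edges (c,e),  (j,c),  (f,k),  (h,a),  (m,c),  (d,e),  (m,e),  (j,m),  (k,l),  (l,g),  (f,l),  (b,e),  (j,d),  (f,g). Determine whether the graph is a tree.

No

The graph has 13 vertices and 14 edges.
It is not connected, so it is not a tree.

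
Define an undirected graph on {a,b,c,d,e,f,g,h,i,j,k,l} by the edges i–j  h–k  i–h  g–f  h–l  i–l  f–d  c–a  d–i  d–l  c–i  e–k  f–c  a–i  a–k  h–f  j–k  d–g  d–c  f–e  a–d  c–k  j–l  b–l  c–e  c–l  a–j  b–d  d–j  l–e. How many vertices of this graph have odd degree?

6

Degrees: a:5, b:2, c:7, d:8, e:4, f:5, g:2, h:4, i:6, j:5, k:5, l:7
Odd-degree vertices: a, c, f, j, k, l.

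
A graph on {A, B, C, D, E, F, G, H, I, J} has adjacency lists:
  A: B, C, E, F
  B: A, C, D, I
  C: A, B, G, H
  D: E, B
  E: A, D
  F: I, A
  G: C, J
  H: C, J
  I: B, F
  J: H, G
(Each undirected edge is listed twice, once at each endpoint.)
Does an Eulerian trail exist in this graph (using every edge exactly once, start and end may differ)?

Yes

Degrees: A:4, B:4, C:4, D:2, E:2, F:2, G:2, H:2, I:2, J:2
Odd-degree vertices: none (0 total).
The non-isolated vertices are connected and exactly 0 have odd degree, so an Eulerian trail exists.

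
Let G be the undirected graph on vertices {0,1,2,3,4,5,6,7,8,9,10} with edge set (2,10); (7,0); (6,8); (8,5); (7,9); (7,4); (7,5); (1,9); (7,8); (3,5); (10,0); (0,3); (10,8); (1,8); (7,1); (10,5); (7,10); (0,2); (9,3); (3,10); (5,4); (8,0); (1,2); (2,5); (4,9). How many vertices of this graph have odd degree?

Degrees: 0:5, 1:4, 2:4, 3:4, 4:3, 5:6, 6:1, 7:7, 8:6, 9:4, 10:6
Odd-degree vertices: 0, 4, 6, 7.

4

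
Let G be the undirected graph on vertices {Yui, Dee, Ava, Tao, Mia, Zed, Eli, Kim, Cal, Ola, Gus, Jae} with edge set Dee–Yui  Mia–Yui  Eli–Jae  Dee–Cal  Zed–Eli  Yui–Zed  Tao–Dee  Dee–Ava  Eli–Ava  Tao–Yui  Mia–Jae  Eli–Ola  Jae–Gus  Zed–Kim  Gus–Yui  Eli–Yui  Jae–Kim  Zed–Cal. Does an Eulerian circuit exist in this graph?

No

Degrees: Yui:6, Dee:4, Ava:2, Tao:2, Mia:2, Zed:4, Eli:5, Kim:2, Cal:2, Ola:1, Gus:2, Jae:4
Vertices with odd degree: Eli, Ola. An Eulerian circuit requires all degrees even.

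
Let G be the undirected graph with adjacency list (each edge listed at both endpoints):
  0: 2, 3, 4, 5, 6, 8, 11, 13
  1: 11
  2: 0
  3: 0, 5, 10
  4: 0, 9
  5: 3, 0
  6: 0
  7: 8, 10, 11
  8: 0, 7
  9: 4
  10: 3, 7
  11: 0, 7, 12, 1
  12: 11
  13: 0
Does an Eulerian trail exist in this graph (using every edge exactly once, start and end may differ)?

Degrees: 0:8, 1:1, 2:1, 3:3, 4:2, 5:2, 6:1, 7:3, 8:2, 9:1, 10:2, 11:4, 12:1, 13:1
Odd-degree vertices: 1, 2, 3, 6, 7, 9, 12, 13 (8 total).
With 8 odd-degree vertices (more than two), no single trail can use every edge.

No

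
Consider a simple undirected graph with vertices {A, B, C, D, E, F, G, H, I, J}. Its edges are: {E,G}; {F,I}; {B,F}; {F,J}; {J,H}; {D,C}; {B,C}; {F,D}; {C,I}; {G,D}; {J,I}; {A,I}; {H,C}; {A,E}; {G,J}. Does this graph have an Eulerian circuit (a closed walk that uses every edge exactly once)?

No

Degrees: A:2, B:2, C:4, D:3, E:2, F:4, G:3, H:2, I:4, J:4
Vertices with odd degree: D, G. An Eulerian circuit requires all degrees even.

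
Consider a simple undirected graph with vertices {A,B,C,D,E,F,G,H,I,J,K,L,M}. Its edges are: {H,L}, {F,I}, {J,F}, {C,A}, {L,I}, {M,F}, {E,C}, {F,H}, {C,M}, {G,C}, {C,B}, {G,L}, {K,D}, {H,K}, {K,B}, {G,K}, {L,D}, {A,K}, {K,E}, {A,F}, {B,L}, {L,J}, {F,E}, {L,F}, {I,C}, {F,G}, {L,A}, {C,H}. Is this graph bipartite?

The cycle J-L-F-J has length 3, which is odd, so the graph is not bipartite.

No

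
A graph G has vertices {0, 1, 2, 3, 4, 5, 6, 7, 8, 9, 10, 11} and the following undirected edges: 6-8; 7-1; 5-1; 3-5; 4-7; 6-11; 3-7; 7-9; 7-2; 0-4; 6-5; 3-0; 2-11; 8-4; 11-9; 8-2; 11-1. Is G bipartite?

A valid 2-coloring puts {1, 2, 3, 4, 6, 9, 10} on one side and {0, 5, 7, 8, 11} on the other; every edge crosses between the two sides.

Yes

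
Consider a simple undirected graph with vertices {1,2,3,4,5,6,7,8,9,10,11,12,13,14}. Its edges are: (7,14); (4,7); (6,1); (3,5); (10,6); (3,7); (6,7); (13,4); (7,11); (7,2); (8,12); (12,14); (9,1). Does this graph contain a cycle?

|V| = 14, |E| = 13, number of components = 1.
Since 13 = 14 - 1, the graph is a forest and contains no cycle.

No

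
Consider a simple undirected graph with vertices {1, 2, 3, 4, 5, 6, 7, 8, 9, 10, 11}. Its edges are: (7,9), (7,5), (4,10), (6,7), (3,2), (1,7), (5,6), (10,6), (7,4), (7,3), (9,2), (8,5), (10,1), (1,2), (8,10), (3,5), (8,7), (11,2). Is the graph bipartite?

No

7-5-8-7 is an odd cycle (length 3), and a bipartite graph can contain only even cycles.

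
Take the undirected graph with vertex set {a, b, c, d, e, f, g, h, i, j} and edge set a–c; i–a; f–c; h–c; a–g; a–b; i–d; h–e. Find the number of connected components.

Component: {j}
Component: {a, b, c, d, e, f, g, h, i}

2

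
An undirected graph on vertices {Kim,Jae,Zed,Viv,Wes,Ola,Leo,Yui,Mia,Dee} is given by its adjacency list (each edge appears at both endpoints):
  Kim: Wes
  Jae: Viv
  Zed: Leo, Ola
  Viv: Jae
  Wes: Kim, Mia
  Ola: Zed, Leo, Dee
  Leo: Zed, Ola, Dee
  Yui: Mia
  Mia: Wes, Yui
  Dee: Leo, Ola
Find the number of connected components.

3

Component: {Jae, Viv}
Component: {Kim, Wes, Yui, Mia}
Component: {Zed, Ola, Leo, Dee}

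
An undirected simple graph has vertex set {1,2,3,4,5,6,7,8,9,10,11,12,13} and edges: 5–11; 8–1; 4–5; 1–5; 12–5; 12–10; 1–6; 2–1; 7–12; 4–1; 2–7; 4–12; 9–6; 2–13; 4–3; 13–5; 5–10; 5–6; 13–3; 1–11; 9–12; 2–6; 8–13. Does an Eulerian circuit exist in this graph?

Degrees: 1:6, 2:4, 3:2, 4:4, 5:7, 6:4, 7:2, 8:2, 9:2, 10:2, 11:2, 12:5, 13:4
5, 12 have odd degree; an Eulerian circuit needs every degree to be even, so none exists.

No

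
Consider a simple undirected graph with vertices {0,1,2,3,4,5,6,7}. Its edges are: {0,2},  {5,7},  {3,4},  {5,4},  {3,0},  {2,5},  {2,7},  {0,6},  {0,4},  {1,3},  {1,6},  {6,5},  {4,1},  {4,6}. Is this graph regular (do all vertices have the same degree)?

No

Degrees: 0:4, 1:3, 2:3, 3:3, 4:5, 5:4, 6:4, 7:2
Vertex 7 has degree 2 while 4 has degree 5, so the graph is not regular.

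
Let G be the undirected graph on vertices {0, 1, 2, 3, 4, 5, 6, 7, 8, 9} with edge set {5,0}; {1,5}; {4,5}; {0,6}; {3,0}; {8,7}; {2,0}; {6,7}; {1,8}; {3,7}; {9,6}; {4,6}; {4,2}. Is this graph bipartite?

Yes

Partition the vertices as {2, 3, 5, 6, 8} vs {0, 1, 4, 7, 9}. Each listed edge has one endpoint in each part, so the graph is bipartite.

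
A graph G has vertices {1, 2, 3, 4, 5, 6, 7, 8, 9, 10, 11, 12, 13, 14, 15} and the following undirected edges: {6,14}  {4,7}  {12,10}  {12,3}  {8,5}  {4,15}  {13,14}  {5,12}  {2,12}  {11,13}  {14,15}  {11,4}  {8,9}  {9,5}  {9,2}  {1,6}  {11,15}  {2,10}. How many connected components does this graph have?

2

Component: {2, 3, 5, 8, 9, 10, 12}
Component: {1, 4, 6, 7, 11, 13, 14, 15}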